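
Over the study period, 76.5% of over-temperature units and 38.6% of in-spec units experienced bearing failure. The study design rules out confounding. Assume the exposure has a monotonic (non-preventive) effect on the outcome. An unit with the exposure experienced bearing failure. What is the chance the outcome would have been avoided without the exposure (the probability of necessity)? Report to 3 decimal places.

p₁ = 0.765, p₀ = 0.386.
Under exogeneity and monotonicity, PN = (p₁ − p₀) / p₁.
PN = (0.765 − 0.386) / 0.765 = 0.379 / 0.765 ≈ 0.4954

PN ≈ 0.495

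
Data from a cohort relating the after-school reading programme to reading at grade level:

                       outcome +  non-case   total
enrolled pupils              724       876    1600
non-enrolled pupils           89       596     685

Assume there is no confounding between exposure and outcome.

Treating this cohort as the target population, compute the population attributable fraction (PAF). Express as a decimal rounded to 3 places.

p₁ = P(outcome | exposed) = 724/1600 = 0.4525
p₀ = P(outcome | unexposed) = 89/685 = 0.12993
Exposure prevalence π = 1600/2285 = 0.70022; overall risk P(Y=1) = 0.3558.
Under exogeneity, PAF = [P(Y=1) − p₀]/P(Y=1).
PAF = (0.3558 − 0.12993) / 0.3558 ≈ 0.6348

PAF ≈ 0.635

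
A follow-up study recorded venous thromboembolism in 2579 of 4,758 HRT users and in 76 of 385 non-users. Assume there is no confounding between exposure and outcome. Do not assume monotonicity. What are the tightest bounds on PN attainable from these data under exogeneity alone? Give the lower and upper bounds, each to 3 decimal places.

p₁ = P(outcome | exposed) = 2579/4758 = 0.54203
p₀ = P(outcome | unexposed) = 76/385 = 0.1974
Under exogeneity alone the bounds on PN are max{0,(p₁−p₀)/p₁} ≤ PN ≤ min{1,(1−p₀)/p₁}.
  lower = (p₁ − p₀)/p₁ = 0.34463 / 0.54203 ≈ 0.6358
  upper = min{1, (1 − p₀)/p₁} = 0.8026 / 0.54203 ≈ 1.4807 → capped at 1

0.636 ≤ PN ≤ 1.000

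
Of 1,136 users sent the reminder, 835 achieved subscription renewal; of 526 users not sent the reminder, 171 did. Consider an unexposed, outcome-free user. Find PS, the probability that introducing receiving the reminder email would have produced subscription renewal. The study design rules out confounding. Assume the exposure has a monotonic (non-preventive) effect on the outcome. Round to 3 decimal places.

PS ≈ 0.607

p₁ = P(outcome | exposed) = 835/1136 = 0.73504
p₀ = P(outcome | unexposed) = 171/526 = 0.3251
Under exogeneity and monotonicity, PS = (p₁ − p₀) / (1 − p₀).
PS = (0.73504 − 0.3251) / (1 − 0.3251) = 0.40994 / 0.6749 ≈ 0.6074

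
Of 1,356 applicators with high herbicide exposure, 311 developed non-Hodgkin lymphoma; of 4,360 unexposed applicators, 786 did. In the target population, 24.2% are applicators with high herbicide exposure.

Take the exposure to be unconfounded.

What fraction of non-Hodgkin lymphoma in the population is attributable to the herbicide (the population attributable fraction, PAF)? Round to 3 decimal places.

p₁ = P(outcome | exposed) = 311/1356 = 0.22935
p₀ = P(outcome | unexposed) = 786/4360 = 0.18028
Overall risk P(Y=1) = π·p₁ + (1−π)·p₀ = 0.242×0.22935 + 0.758×0.18028 = 0.19215.
Under exogeneity, PAF = [P(Y=1) − p₀] / P(Y=1).
PAF = (0.19215 − 0.18028) / 0.19215 ≈ 0.0618

PAF ≈ 0.062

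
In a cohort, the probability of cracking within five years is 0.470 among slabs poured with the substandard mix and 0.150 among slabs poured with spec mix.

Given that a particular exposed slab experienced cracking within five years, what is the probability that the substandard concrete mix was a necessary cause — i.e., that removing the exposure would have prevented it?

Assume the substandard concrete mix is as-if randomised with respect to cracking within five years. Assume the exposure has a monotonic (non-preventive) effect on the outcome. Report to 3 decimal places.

PN ≈ 0.681

Let p₁ = 0.47, p₀ = 0.15.
Under exogeneity and monotonicity, PN = (p₁ − p₀) / p₁.
PN = (0.47 − 0.15) / 0.47 = 0.32 / 0.47 ≈ 0.6809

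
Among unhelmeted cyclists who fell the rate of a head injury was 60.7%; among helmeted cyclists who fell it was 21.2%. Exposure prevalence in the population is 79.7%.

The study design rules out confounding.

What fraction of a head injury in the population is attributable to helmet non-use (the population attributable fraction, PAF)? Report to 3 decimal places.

PAF ≈ 0.598

p₁ = 0.607, p₀ = 0.212.
Overall risk P(Y=1) = π·p₁ + (1−π)·p₀ = 0.797×0.607 + 0.203×0.212 = 0.52682.
Under exogeneity, PAF = [P(Y=1) − p₀] / P(Y=1).
PAF = (0.52682 − 0.212) / 0.52682 ≈ 0.5976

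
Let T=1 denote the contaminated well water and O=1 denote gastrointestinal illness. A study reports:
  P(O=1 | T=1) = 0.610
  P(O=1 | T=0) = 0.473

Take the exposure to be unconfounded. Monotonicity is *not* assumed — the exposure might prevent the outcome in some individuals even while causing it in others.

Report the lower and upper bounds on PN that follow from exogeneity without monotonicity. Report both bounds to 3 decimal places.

Let p₁ = 0.61, p₀ = 0.473.
Under exogeneity alone the bounds on PN are max{0,(p₁−p₀)/p₁} ≤ PN ≤ min{1,(1−p₀)/p₁}.
  lower = (p₁ − p₀)/p₁ = 0.137 / 0.61 ≈ 0.2246
  upper = min{1, (1 − p₀)/p₁} = 0.527 / 0.61 ≈ 0.8639

0.225 ≤ PN ≤ 0.864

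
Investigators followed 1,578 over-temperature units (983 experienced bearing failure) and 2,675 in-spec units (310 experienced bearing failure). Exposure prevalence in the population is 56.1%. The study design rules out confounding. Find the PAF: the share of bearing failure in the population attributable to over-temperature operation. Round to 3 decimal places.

p₁ = P(outcome | exposed) = 983/1578 = 0.62294
p₀ = P(outcome | unexposed) = 310/2675 = 0.11589
Overall risk P(Y=1) = π·p₁ + (1−π)·p₀ = 0.561×0.62294 + 0.439×0.11589 = 0.40034.
Under exogeneity, PAF = [P(Y=1) − p₀] / P(Y=1).
PAF = (0.40034 − 0.11589) / 0.40034 ≈ 0.7105

PAF ≈ 0.711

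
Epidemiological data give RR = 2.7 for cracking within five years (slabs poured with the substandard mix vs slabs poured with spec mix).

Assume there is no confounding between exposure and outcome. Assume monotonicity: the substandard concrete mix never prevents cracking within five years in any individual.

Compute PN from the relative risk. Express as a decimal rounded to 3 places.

PN ≈ 0.630

Under exogeneity and monotonicity, PN = (RR − 1) / RR = 1 − 1/RR.
PN = (2.7 − 1) / 2.7 = 1.7 / 2.7 ≈ 0.6296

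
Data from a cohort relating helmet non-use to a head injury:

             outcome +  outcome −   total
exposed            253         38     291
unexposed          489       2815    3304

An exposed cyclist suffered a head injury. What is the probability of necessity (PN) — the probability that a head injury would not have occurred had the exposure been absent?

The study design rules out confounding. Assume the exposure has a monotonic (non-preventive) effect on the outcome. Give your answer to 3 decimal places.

PN ≈ 0.830

p₁ = P(outcome | exposed) = 253/291 = 0.86942
p₀ = P(outcome | unexposed) = 489/3304 = 0.148
Under exogeneity and monotonicity, PN = (p₁ − p₀)/p₁.
PN = (0.86942 − 0.148) / 0.86942 ≈ 0.8298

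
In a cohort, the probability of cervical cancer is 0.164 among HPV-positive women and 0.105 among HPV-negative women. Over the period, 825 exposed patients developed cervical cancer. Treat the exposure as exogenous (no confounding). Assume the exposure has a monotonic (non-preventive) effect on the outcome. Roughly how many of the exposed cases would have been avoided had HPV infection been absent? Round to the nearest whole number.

about 297 cases

Let p₁ = 0.164, p₀ = 0.105.
PN = (p₁ − p₀)/p₁ = (0.164 − 0.105) / 0.164 ≈ 0.35976.
Attributable cases ≈ PN × (exposed cases) = 0.35976 × 825 ≈ 296.80.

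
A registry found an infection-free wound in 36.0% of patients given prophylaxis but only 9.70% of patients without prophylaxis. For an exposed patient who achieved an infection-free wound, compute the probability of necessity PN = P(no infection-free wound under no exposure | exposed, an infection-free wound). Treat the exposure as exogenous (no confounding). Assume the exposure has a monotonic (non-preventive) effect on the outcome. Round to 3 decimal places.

PN ≈ 0.731

p₁ = 0.36, p₀ = 0.097.
Under exogeneity and monotonicity, PN = (p₁ − p₀) / p₁.
PN = (0.36 − 0.097) / 0.36 = 0.263 / 0.36 ≈ 0.7306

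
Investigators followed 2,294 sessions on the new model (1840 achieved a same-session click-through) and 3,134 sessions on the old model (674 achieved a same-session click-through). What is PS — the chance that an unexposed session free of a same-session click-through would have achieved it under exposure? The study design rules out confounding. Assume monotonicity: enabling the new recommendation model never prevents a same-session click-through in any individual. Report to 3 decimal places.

p₁ = P(outcome | exposed) = 1840/2294 = 0.80209
p₀ = P(outcome | unexposed) = 674/3134 = 0.21506
Under exogeneity and monotonicity, PS = (p₁ − p₀) / (1 − p₀).
PS = (0.80209 − 0.21506) / (1 − 0.21506) = 0.58703 / 0.78494 ≈ 0.7479

PS ≈ 0.748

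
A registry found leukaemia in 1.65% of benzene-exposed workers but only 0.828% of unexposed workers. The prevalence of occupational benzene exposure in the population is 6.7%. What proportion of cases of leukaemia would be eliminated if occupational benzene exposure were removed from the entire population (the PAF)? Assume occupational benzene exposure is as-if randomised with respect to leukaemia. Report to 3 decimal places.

PAF ≈ 0.062

p₁ = 0.0165, p₀ = 0.00828.
Overall risk P(Y=1) = π·p₁ + (1−π)·p₀ = 0.067×0.0165 + 0.933×0.00828 = 0.0088307.
Under exogeneity, PAF = [P(Y=1) − p₀] / P(Y=1).
PAF = (0.0088307 − 0.00828) / 0.0088307 ≈ 0.0624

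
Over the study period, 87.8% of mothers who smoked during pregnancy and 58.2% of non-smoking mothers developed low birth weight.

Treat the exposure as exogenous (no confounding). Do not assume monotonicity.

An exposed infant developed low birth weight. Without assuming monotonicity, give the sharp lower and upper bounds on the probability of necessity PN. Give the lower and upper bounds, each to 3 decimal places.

p₁ = 0.878, p₀ = 0.582.
Under exogeneity alone the bounds on PN are max{0,(p₁−p₀)/p₁} ≤ PN ≤ min{1,(1−p₀)/p₁}.
  lower = (p₁ − p₀)/p₁ = 0.296 / 0.878 ≈ 0.3371
  upper = min{1, (1 − p₀)/p₁} = 0.418 / 0.878 ≈ 0.4761

0.337 ≤ PN ≤ 0.476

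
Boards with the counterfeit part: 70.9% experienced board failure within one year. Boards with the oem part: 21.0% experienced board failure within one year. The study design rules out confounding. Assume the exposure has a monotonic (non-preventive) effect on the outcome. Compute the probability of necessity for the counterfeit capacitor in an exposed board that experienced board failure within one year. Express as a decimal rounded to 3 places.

p₁ = 0.709, p₀ = 0.21.
Under exogeneity and monotonicity, PN = (p₁ − p₀) / p₁.
PN = (0.709 − 0.21) / 0.709 = 0.499 / 0.709 ≈ 0.7038

PN ≈ 0.704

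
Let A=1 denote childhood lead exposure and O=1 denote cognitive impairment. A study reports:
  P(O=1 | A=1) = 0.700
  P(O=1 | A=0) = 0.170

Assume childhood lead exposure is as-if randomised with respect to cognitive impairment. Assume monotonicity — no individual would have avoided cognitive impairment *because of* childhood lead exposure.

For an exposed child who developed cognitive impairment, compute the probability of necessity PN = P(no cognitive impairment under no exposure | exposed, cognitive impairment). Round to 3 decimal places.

Let p₁ = 0.7, p₀ = 0.17.
Under exogeneity and monotonicity, PN = (p₁ − p₀) / p₁.
PN = (0.7 − 0.17) / 0.7 = 0.53 / 0.7 ≈ 0.7571

PN ≈ 0.757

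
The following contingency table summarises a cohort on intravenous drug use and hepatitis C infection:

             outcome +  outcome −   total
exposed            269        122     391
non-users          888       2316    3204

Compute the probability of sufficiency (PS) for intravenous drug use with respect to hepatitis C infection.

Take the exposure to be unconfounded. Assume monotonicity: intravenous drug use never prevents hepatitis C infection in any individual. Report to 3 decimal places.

p₁ = P(outcome | exposed) = 269/391 = 0.68798
p₀ = P(outcome | unexposed) = 888/3204 = 0.27715
Under exogeneity and monotonicity, PS = (p₁ − p₀) / (1 − p₀).
PS = (0.68798 − 0.27715) / (1 − 0.27715) = 0.41083 / 0.72285 ≈ 0.5683

PS ≈ 0.568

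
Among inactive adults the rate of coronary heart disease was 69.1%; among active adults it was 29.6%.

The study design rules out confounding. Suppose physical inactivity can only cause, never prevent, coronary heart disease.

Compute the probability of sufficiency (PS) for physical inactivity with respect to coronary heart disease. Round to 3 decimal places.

PS ≈ 0.561

p₁ = 0.691, p₀ = 0.296.
Under exogeneity and monotonicity, PS = (p₁ − p₀) / (1 − p₀).
PS = (0.691 − 0.296) / (1 − 0.296) = 0.395 / 0.704 ≈ 0.5611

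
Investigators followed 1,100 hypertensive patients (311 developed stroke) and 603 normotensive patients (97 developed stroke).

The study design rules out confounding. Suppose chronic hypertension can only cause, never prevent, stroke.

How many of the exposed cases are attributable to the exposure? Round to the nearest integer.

about 134 cases

p₁ = P(outcome | exposed) = 311/1100 = 0.28273
p₀ = P(outcome | unexposed) = 97/603 = 0.16086
PN = (p₁ − p₀)/p₁ = (0.28273 − 0.16086) / 0.28273 ≈ 0.43103.
Attributable cases ≈ PN × (exposed cases) = 0.43103 × 311 ≈ 134.05.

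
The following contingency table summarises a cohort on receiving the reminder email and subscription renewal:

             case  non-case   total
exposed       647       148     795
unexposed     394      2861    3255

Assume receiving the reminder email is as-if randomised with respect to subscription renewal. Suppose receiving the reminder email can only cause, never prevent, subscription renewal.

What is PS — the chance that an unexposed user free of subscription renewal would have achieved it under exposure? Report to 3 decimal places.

p₁ = P(outcome | exposed) = 647/795 = 0.81384
p₀ = P(outcome | unexposed) = 394/3255 = 0.12104
Under exogeneity and monotonicity, PS = (p₁ − p₀)/(1 − p₀).
PS = (0.81384 − 0.12104) / 0.87896 ≈ 0.7882

PS ≈ 0.788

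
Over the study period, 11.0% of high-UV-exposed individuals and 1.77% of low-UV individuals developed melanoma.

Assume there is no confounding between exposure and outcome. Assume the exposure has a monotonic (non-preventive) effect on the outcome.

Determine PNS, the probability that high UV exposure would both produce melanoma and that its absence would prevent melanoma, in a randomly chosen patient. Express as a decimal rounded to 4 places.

PNS ≈ 0.0923

p₁ = 0.11, p₀ = 0.0177.
Under exogeneity and monotonicity, PNS = p₁ − p₀.
PNS = 0.11 − 0.0177 = 0.0923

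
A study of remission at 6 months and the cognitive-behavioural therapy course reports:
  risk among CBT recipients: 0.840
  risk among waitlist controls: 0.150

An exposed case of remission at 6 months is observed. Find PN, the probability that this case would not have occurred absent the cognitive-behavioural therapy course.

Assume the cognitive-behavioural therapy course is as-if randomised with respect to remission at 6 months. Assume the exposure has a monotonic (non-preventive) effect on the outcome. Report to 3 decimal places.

Let p₁ = 0.84, p₀ = 0.15.
Under exogeneity and monotonicity, PN = (p₁ − p₀) / p₁.
PN = (0.84 − 0.15) / 0.84 = 0.69 / 0.84 ≈ 0.8214

PN ≈ 0.821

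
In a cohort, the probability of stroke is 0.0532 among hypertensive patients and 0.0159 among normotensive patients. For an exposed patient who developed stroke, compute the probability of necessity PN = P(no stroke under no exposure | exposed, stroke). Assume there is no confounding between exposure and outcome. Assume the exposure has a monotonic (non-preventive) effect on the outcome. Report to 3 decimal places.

Let p₁ = 0.0532, p₀ = 0.0159.
Under exogeneity and monotonicity, PN = (p₁ − p₀) / p₁.
PN = (0.0532 − 0.0159) / 0.0532 = 0.0373 / 0.0532 ≈ 0.7011

PN ≈ 0.701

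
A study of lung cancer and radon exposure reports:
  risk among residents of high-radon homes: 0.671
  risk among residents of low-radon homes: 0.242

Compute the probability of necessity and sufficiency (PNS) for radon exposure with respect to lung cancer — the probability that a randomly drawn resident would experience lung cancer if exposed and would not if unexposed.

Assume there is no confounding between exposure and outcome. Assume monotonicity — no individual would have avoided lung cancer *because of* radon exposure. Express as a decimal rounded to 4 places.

Let p₁ = 0.671, p₀ = 0.242.
Under exogeneity and monotonicity, PNS = p₁ − p₀.
PNS = 0.671 − 0.242 = 0.429

PNS ≈ 0.4290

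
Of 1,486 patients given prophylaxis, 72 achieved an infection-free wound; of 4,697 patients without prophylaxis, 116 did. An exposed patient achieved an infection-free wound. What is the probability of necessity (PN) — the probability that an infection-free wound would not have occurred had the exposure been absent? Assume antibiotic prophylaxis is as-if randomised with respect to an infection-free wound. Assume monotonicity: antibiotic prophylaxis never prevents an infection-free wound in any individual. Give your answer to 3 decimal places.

PN ≈ 0.490

p₁ = P(outcome | exposed) = 72/1486 = 0.048452
p₀ = P(outcome | unexposed) = 116/4697 = 0.024697
Under exogeneity and monotonicity, PN = (p₁ − p₀) / p₁.
PN = (0.048452 − 0.024697) / 0.048452 = 0.023756 / 0.048452 ≈ 0.4903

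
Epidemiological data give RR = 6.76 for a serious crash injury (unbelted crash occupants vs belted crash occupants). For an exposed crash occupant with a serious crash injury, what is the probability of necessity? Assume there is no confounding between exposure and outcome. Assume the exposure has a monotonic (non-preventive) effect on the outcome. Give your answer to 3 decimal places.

Under exogeneity and monotonicity, PN = (RR − 1) / RR = 1 − 1/RR.
PN = (6.76 − 1) / 6.76 = 5.76 / 6.76 ≈ 0.8521

PN ≈ 0.852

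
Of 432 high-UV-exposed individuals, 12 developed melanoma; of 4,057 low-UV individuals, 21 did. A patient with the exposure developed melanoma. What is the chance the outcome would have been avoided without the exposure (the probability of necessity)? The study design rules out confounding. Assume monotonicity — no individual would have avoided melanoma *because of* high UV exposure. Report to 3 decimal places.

p₁ = P(outcome | exposed) = 12/432 = 0.027778
p₀ = P(outcome | unexposed) = 21/4057 = 0.0051762
Under exogeneity and monotonicity, PN = (p₁ − p₀) / p₁.
PN = (0.027778 − 0.0051762) / 0.027778 = 0.022602 / 0.027778 ≈ 0.8137

PN ≈ 0.814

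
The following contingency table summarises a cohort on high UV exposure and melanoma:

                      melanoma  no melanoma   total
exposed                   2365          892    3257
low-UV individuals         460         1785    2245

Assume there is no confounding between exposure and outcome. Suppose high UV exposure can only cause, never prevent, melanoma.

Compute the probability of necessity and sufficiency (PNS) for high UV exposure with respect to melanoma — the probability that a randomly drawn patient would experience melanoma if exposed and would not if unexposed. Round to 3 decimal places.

PNS ≈ 0.521

p₁ = P(outcome | exposed) = 2365/3257 = 0.72613
p₀ = P(outcome | unexposed) = 460/2245 = 0.2049
Under exogeneity and monotonicity, PNS = p₁ − p₀.
PNS = 0.72613 − 0.2049 = 0.52123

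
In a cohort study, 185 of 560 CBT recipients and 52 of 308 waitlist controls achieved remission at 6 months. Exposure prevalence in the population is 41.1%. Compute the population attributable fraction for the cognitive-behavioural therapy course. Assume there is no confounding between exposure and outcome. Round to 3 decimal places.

p₁ = P(outcome | exposed) = 185/560 = 0.33036
p₀ = P(outcome | unexposed) = 52/308 = 0.16883
Overall risk P(Y=1) = π·p₁ + (1−π)·p₀ = 0.411×0.33036 + 0.589×0.16883 = 0.23522.
Under exogeneity, PAF = [P(Y=1) − p₀] / P(Y=1).
PAF = (0.23522 − 0.16883) / 0.23522 ≈ 0.2822

PAF ≈ 0.282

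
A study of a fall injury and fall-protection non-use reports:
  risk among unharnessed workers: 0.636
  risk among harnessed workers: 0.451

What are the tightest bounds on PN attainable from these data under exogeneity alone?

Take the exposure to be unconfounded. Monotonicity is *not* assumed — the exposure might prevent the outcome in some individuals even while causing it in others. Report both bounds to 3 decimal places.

Let p₁ = 0.636, p₀ = 0.451.
Under exogeneity alone the bounds on PN are max{0,(p₁−p₀)/p₁} ≤ PN ≤ min{1,(1−p₀)/p₁}.
  lower = (p₁ − p₀)/p₁ = 0.185 / 0.636 ≈ 0.2909
  upper = min{1, (1 − p₀)/p₁} = 0.549 / 0.636 ≈ 0.8632

0.291 ≤ PN ≤ 0.863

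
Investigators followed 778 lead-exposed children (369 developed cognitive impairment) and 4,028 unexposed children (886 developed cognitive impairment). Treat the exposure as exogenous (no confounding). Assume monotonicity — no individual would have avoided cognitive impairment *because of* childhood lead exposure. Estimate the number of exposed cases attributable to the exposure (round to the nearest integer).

about 198 cases

p₁ = P(outcome | exposed) = 369/778 = 0.47429
p₀ = P(outcome | unexposed) = 886/4028 = 0.21996
PN = (p₁ − p₀)/p₁ = (0.47429 − 0.21996) / 0.47429 ≈ 0.53624.
Attributable cases ≈ PN × (exposed cases) = 0.53624 × 369 ≈ 197.87.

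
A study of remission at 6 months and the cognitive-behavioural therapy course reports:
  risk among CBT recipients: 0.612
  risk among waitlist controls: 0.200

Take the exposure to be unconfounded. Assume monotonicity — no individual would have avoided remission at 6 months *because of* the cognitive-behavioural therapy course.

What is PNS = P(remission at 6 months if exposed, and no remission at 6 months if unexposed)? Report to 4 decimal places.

PNS ≈ 0.4120

Let p₁ = 0.612, p₀ = 0.2.
Under exogeneity and monotonicity, PNS = p₁ − p₀.
PNS = 0.612 − 0.2 = 0.412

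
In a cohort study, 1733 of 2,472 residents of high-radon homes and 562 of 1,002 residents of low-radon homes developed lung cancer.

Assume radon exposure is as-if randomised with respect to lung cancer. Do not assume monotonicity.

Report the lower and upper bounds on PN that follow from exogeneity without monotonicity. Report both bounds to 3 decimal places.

0.200 ≤ PN ≤ 0.626

p₁ = P(outcome | exposed) = 1733/2472 = 0.70105
p₀ = P(outcome | unexposed) = 562/1002 = 0.56088
Under exogeneity alone the bounds on PN are max{0,(p₁−p₀)/p₁} ≤ PN ≤ min{1,(1−p₀)/p₁}.
  lower = (p₁ − p₀)/p₁ = 0.14017 / 0.70105 ≈ 0.1999
  upper = min{1, (1 − p₀)/p₁} = 0.43912 / 0.70105 ≈ 0.6264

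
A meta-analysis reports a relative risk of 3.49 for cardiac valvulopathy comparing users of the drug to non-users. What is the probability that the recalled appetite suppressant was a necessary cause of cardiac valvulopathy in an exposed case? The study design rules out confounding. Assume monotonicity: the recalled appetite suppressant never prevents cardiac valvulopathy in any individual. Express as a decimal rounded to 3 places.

PN ≈ 0.713

Under exogeneity and monotonicity, PN = (RR − 1) / RR = 1 − 1/RR.
PN = (3.49 − 1) / 3.49 = 2.49 / 3.49 ≈ 0.7135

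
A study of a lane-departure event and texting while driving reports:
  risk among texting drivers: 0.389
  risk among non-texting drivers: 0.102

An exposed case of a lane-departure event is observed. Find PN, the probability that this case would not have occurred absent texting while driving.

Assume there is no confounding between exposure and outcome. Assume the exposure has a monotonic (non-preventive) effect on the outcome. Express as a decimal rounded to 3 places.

PN ≈ 0.738

Let p₁ = 0.389, p₀ = 0.102.
Under exogeneity and monotonicity, PN = (p₁ − p₀) / p₁.
PN = (0.389 − 0.102) / 0.389 = 0.287 / 0.389 ≈ 0.7378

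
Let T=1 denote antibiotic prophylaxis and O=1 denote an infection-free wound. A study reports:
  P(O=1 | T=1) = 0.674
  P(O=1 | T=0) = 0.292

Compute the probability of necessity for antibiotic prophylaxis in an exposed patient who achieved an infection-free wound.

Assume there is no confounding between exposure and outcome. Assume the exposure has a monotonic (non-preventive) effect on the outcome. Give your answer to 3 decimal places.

Let p₁ = 0.674, p₀ = 0.292.
Under exogeneity and monotonicity, PN = (p₁ − p₀) / p₁.
PN = (0.674 − 0.292) / 0.674 = 0.382 / 0.674 ≈ 0.5668

PN ≈ 0.567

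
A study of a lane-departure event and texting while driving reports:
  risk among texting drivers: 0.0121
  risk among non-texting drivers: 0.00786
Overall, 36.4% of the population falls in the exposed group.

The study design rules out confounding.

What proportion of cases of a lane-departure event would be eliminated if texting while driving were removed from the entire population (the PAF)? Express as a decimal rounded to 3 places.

Let p₁ = 0.0121, p₀ = 0.00786.
Overall risk P(Y=1) = π·p₁ + (1−π)·p₀ = 0.364×0.0121 + 0.636×0.00786 = 0.0094034.
Under exogeneity, PAF = [P(Y=1) − p₀] / P(Y=1).
PAF = (0.0094034 − 0.00786) / 0.0094034 ≈ 0.1641

PAF ≈ 0.164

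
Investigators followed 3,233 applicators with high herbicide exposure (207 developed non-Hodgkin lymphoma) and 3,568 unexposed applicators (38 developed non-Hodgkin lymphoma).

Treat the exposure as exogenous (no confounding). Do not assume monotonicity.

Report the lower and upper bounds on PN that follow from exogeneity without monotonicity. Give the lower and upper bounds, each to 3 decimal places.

p₁ = P(outcome | exposed) = 207/3233 = 0.064027
p₀ = P(outcome | unexposed) = 38/3568 = 0.01065
Under exogeneity alone the bounds on PN are max{0,(p₁−p₀)/p₁} ≤ PN ≤ min{1,(1−p₀)/p₁}.
  lower = (p₁ − p₀)/p₁ = 0.053377 / 0.064027 ≈ 0.8337
  upper = min{1, (1 − p₀)/p₁} = 0.98935 / 0.064027 ≈ 15.4520 → capped at 1

0.834 ≤ PN ≤ 1.000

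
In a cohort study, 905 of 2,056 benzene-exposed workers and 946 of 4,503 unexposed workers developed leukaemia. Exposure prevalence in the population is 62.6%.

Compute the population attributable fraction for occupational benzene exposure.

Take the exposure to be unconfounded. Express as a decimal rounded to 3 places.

PAF ≈ 0.407

p₁ = P(outcome | exposed) = 905/2056 = 0.44018
p₀ = P(outcome | unexposed) = 946/4503 = 0.21008
Overall risk P(Y=1) = π·p₁ + (1−π)·p₀ = 0.626×0.44018 + 0.374×0.21008 = 0.35412.
Under exogeneity, PAF = [P(Y=1) − p₀] / P(Y=1).
PAF = (0.35412 − 0.21008) / 0.35412 ≈ 0.4067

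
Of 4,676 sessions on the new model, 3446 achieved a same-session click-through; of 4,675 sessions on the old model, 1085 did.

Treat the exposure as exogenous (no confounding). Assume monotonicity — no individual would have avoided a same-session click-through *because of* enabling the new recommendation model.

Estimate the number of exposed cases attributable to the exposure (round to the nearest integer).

p₁ = P(outcome | exposed) = 3446/4676 = 0.73695
p₀ = P(outcome | unexposed) = 1085/4675 = 0.23209
PN = (p₁ − p₀)/p₁ = (0.73695 − 0.23209) / 0.73695 ≈ 0.68507.
Attributable cases ≈ PN × (exposed cases) = 0.68507 × 3446 ≈ 2360.77.

about 2361 cases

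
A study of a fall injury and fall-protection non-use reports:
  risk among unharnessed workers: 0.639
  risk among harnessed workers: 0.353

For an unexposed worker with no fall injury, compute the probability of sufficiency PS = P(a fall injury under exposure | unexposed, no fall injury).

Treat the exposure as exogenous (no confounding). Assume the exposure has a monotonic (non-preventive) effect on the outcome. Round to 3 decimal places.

PS ≈ 0.442

Let p₁ = 0.639, p₀ = 0.353.
Under exogeneity and monotonicity, PS = (p₁ − p₀) / (1 − p₀).
PS = (0.639 − 0.353) / (1 − 0.353) = 0.286 / 0.647 ≈ 0.4420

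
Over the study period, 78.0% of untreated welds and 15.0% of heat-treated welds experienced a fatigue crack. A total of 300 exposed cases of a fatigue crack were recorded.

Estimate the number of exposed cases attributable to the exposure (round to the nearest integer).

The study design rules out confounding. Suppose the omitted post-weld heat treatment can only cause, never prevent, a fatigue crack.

p₁ = 0.78, p₀ = 0.15.
PN = (p₁ − p₀)/p₁ = (0.78 − 0.15) / 0.78 ≈ 0.80769.
Attributable cases ≈ PN × (exposed cases) = 0.80769 × 300 ≈ 242.31.

about 242 cases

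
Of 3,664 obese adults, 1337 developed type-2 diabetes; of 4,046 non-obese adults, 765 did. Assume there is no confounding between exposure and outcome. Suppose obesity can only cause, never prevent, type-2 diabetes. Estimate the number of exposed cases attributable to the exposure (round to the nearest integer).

about 644 cases

p₁ = P(outcome | exposed) = 1337/3664 = 0.3649
p₀ = P(outcome | unexposed) = 765/4046 = 0.18908
PN = (p₁ − p₀)/p₁ = (0.3649 − 0.18908) / 0.3649 ≈ 0.48185.
Attributable cases ≈ PN × (exposed cases) = 0.48185 × 1337 ≈ 644.23.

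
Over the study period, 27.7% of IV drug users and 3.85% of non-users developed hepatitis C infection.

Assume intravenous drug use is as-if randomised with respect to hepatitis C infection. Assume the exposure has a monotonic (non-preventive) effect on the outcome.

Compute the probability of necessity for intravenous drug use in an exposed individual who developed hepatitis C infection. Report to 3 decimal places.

p₁ = 0.277, p₀ = 0.0385.
Under exogeneity and monotonicity, PN = (p₁ − p₀) / p₁.
PN = (0.277 − 0.0385) / 0.277 = 0.2385 / 0.277 ≈ 0.8610

PN ≈ 0.861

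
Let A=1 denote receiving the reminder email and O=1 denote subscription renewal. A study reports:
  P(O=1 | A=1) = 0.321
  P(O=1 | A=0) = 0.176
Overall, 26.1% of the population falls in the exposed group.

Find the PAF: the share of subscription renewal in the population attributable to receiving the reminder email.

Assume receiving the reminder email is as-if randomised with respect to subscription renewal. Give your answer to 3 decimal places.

PAF ≈ 0.177

Let p₁ = 0.321, p₀ = 0.176.
Overall risk P(Y=1) = π·p₁ + (1−π)·p₀ = 0.261×0.321 + 0.739×0.176 = 0.21385.
Under exogeneity, PAF = [P(Y=1) − p₀] / P(Y=1).
PAF = (0.21385 − 0.176) / 0.21385 ≈ 0.1770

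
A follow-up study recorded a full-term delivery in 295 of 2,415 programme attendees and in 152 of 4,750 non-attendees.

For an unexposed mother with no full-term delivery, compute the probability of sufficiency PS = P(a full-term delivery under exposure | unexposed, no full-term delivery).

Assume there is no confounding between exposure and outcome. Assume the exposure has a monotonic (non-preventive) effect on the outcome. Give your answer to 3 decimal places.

PS ≈ 0.093

p₁ = P(outcome | exposed) = 295/2415 = 0.12215
p₀ = P(outcome | unexposed) = 152/4750 = 0.032
Under exogeneity and monotonicity, PS = (p₁ − p₀) / (1 − p₀).
PS = (0.12215 − 0.032) / (1 − 0.032) = 0.090153 / 0.968 ≈ 0.0931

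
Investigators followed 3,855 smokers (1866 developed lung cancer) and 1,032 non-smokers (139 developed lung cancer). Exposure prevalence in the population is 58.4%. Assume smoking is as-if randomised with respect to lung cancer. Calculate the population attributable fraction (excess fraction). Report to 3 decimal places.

p₁ = P(outcome | exposed) = 1866/3855 = 0.48405
p₀ = P(outcome | unexposed) = 139/1032 = 0.13469
Overall risk P(Y=1) = π·p₁ + (1−π)·p₀ = 0.584×0.48405 + 0.416×0.13469 = 0.33871.
Under exogeneity, PAF = [P(Y=1) − p₀] / P(Y=1).
PAF = (0.33871 − 0.13469) / 0.33871 ≈ 0.6023

PAF ≈ 0.602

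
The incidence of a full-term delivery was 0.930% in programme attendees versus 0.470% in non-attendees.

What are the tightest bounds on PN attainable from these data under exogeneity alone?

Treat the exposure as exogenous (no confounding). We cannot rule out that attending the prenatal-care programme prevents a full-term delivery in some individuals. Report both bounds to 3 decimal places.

0.495 ≤ PN ≤ 1.000

p₁ = 0.0093, p₀ = 0.0047.
Under exogeneity alone the bounds on PN are max{0,(p₁−p₀)/p₁} ≤ PN ≤ min{1,(1−p₀)/p₁}.
  lower = (p₁ − p₀)/p₁ = 0.0046 / 0.0093 ≈ 0.4946
  upper = min{1, (1 − p₀)/p₁} = 0.9953 / 0.0093 ≈ 107.0215 → capped at 1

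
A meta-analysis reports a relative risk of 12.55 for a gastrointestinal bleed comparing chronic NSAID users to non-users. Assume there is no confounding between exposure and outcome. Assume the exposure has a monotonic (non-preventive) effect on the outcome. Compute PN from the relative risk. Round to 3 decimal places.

Under exogeneity and monotonicity, PN = (RR − 1) / RR = 1 − 1/RR.
PN = (12.55 − 1) / 12.55 = 11.55 / 12.55 ≈ 0.9203

PN ≈ 0.920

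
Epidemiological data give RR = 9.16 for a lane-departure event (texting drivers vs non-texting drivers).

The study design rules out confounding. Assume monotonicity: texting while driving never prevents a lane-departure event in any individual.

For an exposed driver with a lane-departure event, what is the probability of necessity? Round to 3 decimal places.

PN ≈ 0.891

Under exogeneity and monotonicity, PN = (RR − 1) / RR = 1 − 1/RR.
PN = (9.16 − 1) / 9.16 = 8.16 / 9.16 ≈ 0.8908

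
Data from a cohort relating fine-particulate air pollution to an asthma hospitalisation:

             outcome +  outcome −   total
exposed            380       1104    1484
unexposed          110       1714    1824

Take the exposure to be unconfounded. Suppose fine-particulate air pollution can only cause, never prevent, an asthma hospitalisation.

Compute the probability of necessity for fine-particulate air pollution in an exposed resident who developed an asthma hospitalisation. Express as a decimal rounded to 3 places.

PN ≈ 0.764

p₁ = P(outcome | exposed) = 380/1484 = 0.25606
p₀ = P(outcome | unexposed) = 110/1824 = 0.060307
Under exogeneity and monotonicity, PN = (p₁ − p₀) / p₁.
PN = (0.25606 − 0.060307) / 0.25606 = 0.19576 / 0.25606 ≈ 0.7645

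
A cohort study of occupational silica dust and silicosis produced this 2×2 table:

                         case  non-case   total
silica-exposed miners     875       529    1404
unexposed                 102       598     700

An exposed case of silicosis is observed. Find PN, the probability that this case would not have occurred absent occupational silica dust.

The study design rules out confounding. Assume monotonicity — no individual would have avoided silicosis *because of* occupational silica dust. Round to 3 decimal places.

p₁ = P(outcome | exposed) = 875/1404 = 0.62322
p₀ = P(outcome | unexposed) = 102/700 = 0.14571
Under exogeneity and monotonicity, PN = (p₁ − p₀)/p₁.
PN = (0.62322 − 0.14571) / 0.62322 ≈ 0.7662

PN ≈ 0.766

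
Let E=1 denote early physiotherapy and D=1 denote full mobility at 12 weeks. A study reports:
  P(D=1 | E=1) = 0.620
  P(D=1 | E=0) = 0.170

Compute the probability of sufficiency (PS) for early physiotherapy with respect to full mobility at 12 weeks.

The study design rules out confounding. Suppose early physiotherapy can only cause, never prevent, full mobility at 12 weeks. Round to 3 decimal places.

PS ≈ 0.542

Let p₁ = 0.62, p₀ = 0.17.
Under exogeneity and monotonicity, PS = (p₁ − p₀) / (1 − p₀).
PS = (0.62 − 0.17) / (1 − 0.17) = 0.45 / 0.83 ≈ 0.5422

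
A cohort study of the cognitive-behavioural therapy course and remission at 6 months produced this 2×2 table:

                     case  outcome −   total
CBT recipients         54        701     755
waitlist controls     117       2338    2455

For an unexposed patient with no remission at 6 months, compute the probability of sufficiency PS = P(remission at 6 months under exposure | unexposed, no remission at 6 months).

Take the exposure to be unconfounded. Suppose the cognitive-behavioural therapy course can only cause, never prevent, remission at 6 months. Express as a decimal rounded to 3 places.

p₁ = P(outcome | exposed) = 54/755 = 0.071523
p₀ = P(outcome | unexposed) = 117/2455 = 0.047658
Under exogeneity and monotonicity, PS = (p₁ − p₀) / (1 − p₀).
PS = (0.071523 − 0.047658) / (1 − 0.047658) = 0.023865 / 0.95234 ≈ 0.0251

PS ≈ 0.025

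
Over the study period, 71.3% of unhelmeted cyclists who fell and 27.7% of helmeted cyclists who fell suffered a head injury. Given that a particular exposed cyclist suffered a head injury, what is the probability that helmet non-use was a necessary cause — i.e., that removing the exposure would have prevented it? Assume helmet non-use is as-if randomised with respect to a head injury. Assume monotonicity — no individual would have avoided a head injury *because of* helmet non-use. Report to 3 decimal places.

p₁ = 0.713, p₀ = 0.277.
Under exogeneity and monotonicity, PN = (p₁ − p₀) / p₁.
PN = (0.713 − 0.277) / 0.713 = 0.436 / 0.713 ≈ 0.6115

PN ≈ 0.612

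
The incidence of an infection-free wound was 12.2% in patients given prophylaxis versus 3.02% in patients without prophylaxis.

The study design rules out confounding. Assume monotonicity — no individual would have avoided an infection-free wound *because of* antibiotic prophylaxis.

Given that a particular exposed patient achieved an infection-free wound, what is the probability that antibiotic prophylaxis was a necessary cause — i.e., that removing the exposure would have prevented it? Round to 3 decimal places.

p₁ = 0.122, p₀ = 0.0302.
Under exogeneity and monotonicity, PN = (p₁ − p₀) / p₁.
PN = (0.122 − 0.0302) / 0.122 = 0.0918 / 0.122 ≈ 0.7525

PN ≈ 0.752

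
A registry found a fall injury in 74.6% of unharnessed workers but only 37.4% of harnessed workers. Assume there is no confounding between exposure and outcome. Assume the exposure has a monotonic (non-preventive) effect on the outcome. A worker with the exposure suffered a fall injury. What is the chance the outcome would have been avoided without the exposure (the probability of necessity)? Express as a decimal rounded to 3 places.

p₁ = 0.746, p₀ = 0.374.
Under exogeneity and monotonicity, PN = (p₁ − p₀) / p₁.
PN = (0.746 − 0.374) / 0.746 = 0.372 / 0.746 ≈ 0.4987

PN ≈ 0.499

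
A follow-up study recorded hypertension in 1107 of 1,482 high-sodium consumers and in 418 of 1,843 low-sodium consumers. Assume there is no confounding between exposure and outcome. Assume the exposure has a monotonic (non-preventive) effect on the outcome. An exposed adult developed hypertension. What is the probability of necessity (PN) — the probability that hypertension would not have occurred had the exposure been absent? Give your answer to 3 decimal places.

PN ≈ 0.696

p₁ = P(outcome | exposed) = 1107/1482 = 0.74696
p₀ = P(outcome | unexposed) = 418/1843 = 0.2268
Under exogeneity and monotonicity, PN = (p₁ − p₀) / p₁.
PN = (0.74696 − 0.2268) / 0.74696 = 0.52016 / 0.74696 ≈ 0.6964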